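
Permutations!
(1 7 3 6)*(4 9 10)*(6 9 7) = (1 6)(3 9 10 4 7) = [0, 6, 2, 9, 7, 5, 1, 3, 8, 10, 4]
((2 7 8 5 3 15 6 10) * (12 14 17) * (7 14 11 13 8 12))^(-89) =(2 17 12 13 5 15 10 14 7 11 8 3 6)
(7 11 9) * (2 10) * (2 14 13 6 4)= (2 10 14 13 6 4)(7 11 9)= [0, 1, 10, 3, 2, 5, 4, 11, 8, 7, 14, 9, 12, 6, 13]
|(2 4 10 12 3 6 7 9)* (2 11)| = |(2 4 10 12 3 6 7 9 11)| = 9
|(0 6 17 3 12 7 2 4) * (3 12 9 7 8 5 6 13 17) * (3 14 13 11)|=7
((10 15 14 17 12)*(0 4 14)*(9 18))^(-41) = (0 4 14 17 12 10 15)(9 18)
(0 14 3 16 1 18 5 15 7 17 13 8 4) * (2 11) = (0 14 3 16 1 18 5 15 7 17 13 8 4)(2 11) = [14, 18, 11, 16, 0, 15, 6, 17, 4, 9, 10, 2, 12, 8, 3, 7, 1, 13, 5]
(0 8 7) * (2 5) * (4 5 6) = (0 8 7)(2 6 4 5) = [8, 1, 6, 3, 5, 2, 4, 0, 7]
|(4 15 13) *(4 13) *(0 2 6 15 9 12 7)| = 8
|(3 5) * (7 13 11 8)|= |(3 5)(7 13 11 8)|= 4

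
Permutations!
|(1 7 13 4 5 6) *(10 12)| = |(1 7 13 4 5 6)(10 12)| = 6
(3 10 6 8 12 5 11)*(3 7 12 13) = [0, 1, 2, 10, 4, 11, 8, 12, 13, 9, 6, 7, 5, 3] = (3 10 6 8 13)(5 11 7 12)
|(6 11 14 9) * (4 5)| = 4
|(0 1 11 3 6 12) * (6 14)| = |(0 1 11 3 14 6 12)| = 7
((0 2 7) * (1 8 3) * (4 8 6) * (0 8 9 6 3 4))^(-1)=(0 6 9 4 8 7 2)(1 3)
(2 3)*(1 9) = [0, 9, 3, 2, 4, 5, 6, 7, 8, 1] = (1 9)(2 3)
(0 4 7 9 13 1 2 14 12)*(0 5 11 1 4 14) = (0 14 12 5 11 1 2)(4 7 9 13) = [14, 2, 0, 3, 7, 11, 6, 9, 8, 13, 10, 1, 5, 4, 12]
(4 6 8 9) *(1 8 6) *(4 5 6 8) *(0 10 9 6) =[10, 4, 2, 3, 1, 0, 8, 7, 6, 5, 9] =(0 10 9 5)(1 4)(6 8)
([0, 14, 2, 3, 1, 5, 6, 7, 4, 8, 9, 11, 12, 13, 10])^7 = [0, 14, 2, 3, 1, 5, 6, 7, 4, 8, 9, 11, 12, 13, 10]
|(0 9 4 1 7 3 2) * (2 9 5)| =15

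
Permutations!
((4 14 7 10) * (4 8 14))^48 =(14) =((7 10 8 14))^48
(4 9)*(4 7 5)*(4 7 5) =[0, 1, 2, 3, 9, 7, 6, 4, 8, 5] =(4 9 5 7)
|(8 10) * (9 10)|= |(8 9 10)|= 3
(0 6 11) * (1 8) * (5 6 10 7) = (0 10 7 5 6 11)(1 8) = [10, 8, 2, 3, 4, 6, 11, 5, 1, 9, 7, 0]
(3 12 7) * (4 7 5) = (3 12 5 4 7) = [0, 1, 2, 12, 7, 4, 6, 3, 8, 9, 10, 11, 5]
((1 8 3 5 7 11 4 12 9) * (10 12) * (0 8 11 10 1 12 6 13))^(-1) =((0 8 3 5 7 10 6 13)(1 11 4)(9 12))^(-1) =(0 13 6 10 7 5 3 8)(1 4 11)(9 12)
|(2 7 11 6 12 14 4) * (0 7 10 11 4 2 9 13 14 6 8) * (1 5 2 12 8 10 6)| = |(0 7 4 9 13 14 12 1 5 2 6 8)(10 11)| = 12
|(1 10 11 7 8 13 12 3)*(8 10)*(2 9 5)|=|(1 8 13 12 3)(2 9 5)(7 10 11)|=15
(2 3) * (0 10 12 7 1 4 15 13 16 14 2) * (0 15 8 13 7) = (0 10 12)(1 4 8 13 16 14 2 3 15 7) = [10, 4, 3, 15, 8, 5, 6, 1, 13, 9, 12, 11, 0, 16, 2, 7, 14]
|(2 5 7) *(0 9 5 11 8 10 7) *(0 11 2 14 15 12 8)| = |(0 9 5 11)(7 14 15 12 8 10)| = 12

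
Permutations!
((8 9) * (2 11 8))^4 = (11)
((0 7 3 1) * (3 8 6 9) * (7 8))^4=(0 3 6)(1 9 8)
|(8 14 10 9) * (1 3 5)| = |(1 3 5)(8 14 10 9)| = 12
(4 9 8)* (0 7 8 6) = [7, 1, 2, 3, 9, 5, 0, 8, 4, 6] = (0 7 8 4 9 6)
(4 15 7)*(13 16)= [0, 1, 2, 3, 15, 5, 6, 4, 8, 9, 10, 11, 12, 16, 14, 7, 13]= (4 15 7)(13 16)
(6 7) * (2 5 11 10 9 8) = (2 5 11 10 9 8)(6 7) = [0, 1, 5, 3, 4, 11, 7, 6, 2, 8, 9, 10]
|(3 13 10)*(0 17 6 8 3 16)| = 8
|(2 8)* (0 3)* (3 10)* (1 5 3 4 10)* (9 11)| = |(0 1 5 3)(2 8)(4 10)(9 11)| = 4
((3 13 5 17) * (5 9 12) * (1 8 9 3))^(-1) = ((1 8 9 12 5 17)(3 13))^(-1) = (1 17 5 12 9 8)(3 13)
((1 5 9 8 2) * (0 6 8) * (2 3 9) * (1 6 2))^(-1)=(0 9 3 8 6 2)(1 5)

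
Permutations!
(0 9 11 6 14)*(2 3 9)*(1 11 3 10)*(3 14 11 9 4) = (0 2 10 1 9 14)(3 4)(6 11) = [2, 9, 10, 4, 3, 5, 11, 7, 8, 14, 1, 6, 12, 13, 0]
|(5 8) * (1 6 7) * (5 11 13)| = 12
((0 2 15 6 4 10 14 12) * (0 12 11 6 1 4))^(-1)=(0 6 11 14 10 4 1 15 2)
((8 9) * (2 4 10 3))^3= ((2 4 10 3)(8 9))^3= (2 3 10 4)(8 9)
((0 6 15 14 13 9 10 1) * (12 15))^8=((0 6 12 15 14 13 9 10 1))^8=(0 1 10 9 13 14 15 12 6)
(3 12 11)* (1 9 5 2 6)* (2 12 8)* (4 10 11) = (1 9 5 12 4 10 11 3 8 2 6) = [0, 9, 6, 8, 10, 12, 1, 7, 2, 5, 11, 3, 4]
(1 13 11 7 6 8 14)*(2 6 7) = [0, 13, 6, 3, 4, 5, 8, 7, 14, 9, 10, 2, 12, 11, 1] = (1 13 11 2 6 8 14)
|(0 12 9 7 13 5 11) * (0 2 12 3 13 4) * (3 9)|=12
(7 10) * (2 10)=(2 10 7)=[0, 1, 10, 3, 4, 5, 6, 2, 8, 9, 7]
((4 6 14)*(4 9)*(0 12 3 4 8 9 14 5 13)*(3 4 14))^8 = (14)(0 4 5)(6 13 12) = ((0 12 4 6 5 13)(3 14)(8 9))^8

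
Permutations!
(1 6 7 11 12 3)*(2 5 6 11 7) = [0, 11, 5, 1, 4, 6, 2, 7, 8, 9, 10, 12, 3] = (1 11 12 3)(2 5 6)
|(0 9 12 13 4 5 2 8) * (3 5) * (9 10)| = |(0 10 9 12 13 4 3 5 2 8)| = 10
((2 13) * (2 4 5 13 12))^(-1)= (2 12)(4 13 5)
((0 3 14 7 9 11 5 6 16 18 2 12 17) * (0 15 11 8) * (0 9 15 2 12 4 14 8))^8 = (2 16 15)(4 18 11)(5 14 12)(6 7 17)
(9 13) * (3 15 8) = [0, 1, 2, 15, 4, 5, 6, 7, 3, 13, 10, 11, 12, 9, 14, 8] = (3 15 8)(9 13)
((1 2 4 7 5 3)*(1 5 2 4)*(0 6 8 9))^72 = ((0 6 8 9)(1 4 7 2)(3 5))^72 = (9)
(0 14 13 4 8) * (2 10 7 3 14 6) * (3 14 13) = (0 6 2 10 7 14 3 13 4 8) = [6, 1, 10, 13, 8, 5, 2, 14, 0, 9, 7, 11, 12, 4, 3]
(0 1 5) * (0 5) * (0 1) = (5) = [0, 1, 2, 3, 4, 5]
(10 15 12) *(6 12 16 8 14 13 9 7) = [0, 1, 2, 3, 4, 5, 12, 6, 14, 7, 15, 11, 10, 9, 13, 16, 8] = (6 12 10 15 16 8 14 13 9 7)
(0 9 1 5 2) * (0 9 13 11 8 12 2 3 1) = (0 13 11 8 12 2 9)(1 5 3) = [13, 5, 9, 1, 4, 3, 6, 7, 12, 0, 10, 8, 2, 11]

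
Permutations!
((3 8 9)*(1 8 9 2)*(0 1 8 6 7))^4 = (9) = ((0 1 6 7)(2 8)(3 9))^4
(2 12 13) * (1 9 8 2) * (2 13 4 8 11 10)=[0, 9, 12, 3, 8, 5, 6, 7, 13, 11, 2, 10, 4, 1]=(1 9 11 10 2 12 4 8 13)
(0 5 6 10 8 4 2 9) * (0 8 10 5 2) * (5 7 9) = (10)(0 2 5 6 7 9 8 4) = [2, 1, 5, 3, 0, 6, 7, 9, 4, 8, 10]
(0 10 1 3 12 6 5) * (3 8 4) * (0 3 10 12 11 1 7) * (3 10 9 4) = (0 12 6 5 10 7)(1 8 3 11)(4 9) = [12, 8, 2, 11, 9, 10, 5, 0, 3, 4, 7, 1, 6]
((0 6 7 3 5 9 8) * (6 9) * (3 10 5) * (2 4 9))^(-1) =((0 2 4 9 8)(5 6 7 10))^(-1) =(0 8 9 4 2)(5 10 7 6)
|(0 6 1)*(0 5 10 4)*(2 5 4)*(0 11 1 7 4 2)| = |(0 6 7 4 11 1 2 5 10)| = 9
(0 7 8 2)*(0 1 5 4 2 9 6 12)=[7, 5, 1, 3, 2, 4, 12, 8, 9, 6, 10, 11, 0]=(0 7 8 9 6 12)(1 5 4 2)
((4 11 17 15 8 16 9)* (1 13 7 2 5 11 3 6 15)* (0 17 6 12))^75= ((0 17 1 13 7 2 5 11 6 15 8 16 9 4 3 12))^75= (0 16 5 17 9 11 1 4 6 13 3 15 7 12 8 2)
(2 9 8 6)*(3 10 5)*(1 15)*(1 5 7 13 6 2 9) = [0, 15, 1, 10, 4, 3, 9, 13, 2, 8, 7, 11, 12, 6, 14, 5] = (1 15 5 3 10 7 13 6 9 8 2)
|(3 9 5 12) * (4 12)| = 5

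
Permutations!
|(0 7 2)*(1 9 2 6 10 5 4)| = 9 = |(0 7 6 10 5 4 1 9 2)|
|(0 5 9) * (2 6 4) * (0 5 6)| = 4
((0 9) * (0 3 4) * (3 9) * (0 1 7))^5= (9)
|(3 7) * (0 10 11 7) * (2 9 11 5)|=|(0 10 5 2 9 11 7 3)|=8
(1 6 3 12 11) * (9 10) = (1 6 3 12 11)(9 10) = [0, 6, 2, 12, 4, 5, 3, 7, 8, 10, 9, 1, 11]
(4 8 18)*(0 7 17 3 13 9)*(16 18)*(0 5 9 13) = (0 7 17 3)(4 8 16 18)(5 9) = [7, 1, 2, 0, 8, 9, 6, 17, 16, 5, 10, 11, 12, 13, 14, 15, 18, 3, 4]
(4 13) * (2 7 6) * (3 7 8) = (2 8 3 7 6)(4 13) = [0, 1, 8, 7, 13, 5, 2, 6, 3, 9, 10, 11, 12, 4]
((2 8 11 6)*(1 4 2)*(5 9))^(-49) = ((1 4 2 8 11 6)(5 9))^(-49) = (1 6 11 8 2 4)(5 9)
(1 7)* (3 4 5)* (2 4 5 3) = (1 7)(2 4 3 5) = [0, 7, 4, 5, 3, 2, 6, 1]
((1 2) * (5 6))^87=(1 2)(5 6)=((1 2)(5 6))^87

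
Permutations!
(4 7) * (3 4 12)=(3 4 7 12)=[0, 1, 2, 4, 7, 5, 6, 12, 8, 9, 10, 11, 3]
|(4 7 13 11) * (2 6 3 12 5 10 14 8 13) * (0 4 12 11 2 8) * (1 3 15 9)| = |(0 4 7 8 13 2 6 15 9 1 3 11 12 5 10 14)| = 16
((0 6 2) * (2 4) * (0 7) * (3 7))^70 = ((0 6 4 2 3 7))^70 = (0 3 4)(2 6 7)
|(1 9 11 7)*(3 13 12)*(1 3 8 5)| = 9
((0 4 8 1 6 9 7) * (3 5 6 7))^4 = ((0 4 8 1 7)(3 5 6 9))^4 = (9)(0 7 1 8 4)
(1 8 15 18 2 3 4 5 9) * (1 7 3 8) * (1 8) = (1 8 15 18 2)(3 4 5 9 7) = [0, 8, 1, 4, 5, 9, 6, 3, 15, 7, 10, 11, 12, 13, 14, 18, 16, 17, 2]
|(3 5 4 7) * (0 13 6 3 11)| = |(0 13 6 3 5 4 7 11)| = 8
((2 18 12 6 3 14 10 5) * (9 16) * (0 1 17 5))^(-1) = (0 10 14 3 6 12 18 2 5 17 1)(9 16)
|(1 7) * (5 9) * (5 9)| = |(9)(1 7)| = 2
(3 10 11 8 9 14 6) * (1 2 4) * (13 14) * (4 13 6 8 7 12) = [0, 2, 13, 10, 1, 5, 3, 12, 9, 6, 11, 7, 4, 14, 8] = (1 2 13 14 8 9 6 3 10 11 7 12 4)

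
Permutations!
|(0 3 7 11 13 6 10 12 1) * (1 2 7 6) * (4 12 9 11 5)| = |(0 3 6 10 9 11 13 1)(2 7 5 4 12)| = 40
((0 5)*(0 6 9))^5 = ((0 5 6 9))^5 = (0 5 6 9)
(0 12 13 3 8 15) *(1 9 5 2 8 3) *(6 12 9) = (0 9 5 2 8 15)(1 6 12 13) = [9, 6, 8, 3, 4, 2, 12, 7, 15, 5, 10, 11, 13, 1, 14, 0]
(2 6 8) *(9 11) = (2 6 8)(9 11) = [0, 1, 6, 3, 4, 5, 8, 7, 2, 11, 10, 9]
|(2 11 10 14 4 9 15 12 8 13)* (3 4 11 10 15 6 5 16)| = |(2 10 14 11 15 12 8 13)(3 4 9 6 5 16)| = 24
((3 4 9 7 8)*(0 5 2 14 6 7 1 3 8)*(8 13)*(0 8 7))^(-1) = ((0 5 2 14 6)(1 3 4 9)(7 8 13))^(-1) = (0 6 14 2 5)(1 9 4 3)(7 13 8)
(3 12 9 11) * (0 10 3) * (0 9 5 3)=(0 10)(3 12 5)(9 11)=[10, 1, 2, 12, 4, 3, 6, 7, 8, 11, 0, 9, 5]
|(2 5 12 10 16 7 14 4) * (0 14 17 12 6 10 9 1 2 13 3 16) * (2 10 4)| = |(0 14 2 5 6 4 13 3 16 7 17 12 9 1 10)| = 15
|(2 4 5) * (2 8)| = |(2 4 5 8)| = 4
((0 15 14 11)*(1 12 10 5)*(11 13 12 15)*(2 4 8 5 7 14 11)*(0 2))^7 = ((1 15 11 2 4 8 5)(7 14 13 12 10))^7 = (15)(7 13 10 14 12)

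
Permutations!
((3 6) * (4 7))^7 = (3 6)(4 7)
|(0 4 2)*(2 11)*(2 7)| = 5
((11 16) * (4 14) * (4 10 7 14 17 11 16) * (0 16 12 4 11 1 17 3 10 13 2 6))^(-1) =(0 6 2 13 14 7 10 3 4 12 16)(1 17)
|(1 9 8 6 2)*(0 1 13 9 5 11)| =|(0 1 5 11)(2 13 9 8 6)| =20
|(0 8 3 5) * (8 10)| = 5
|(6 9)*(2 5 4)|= |(2 5 4)(6 9)|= 6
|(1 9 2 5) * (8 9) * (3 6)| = |(1 8 9 2 5)(3 6)| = 10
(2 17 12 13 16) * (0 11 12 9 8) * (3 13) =(0 11 12 3 13 16 2 17 9 8) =[11, 1, 17, 13, 4, 5, 6, 7, 0, 8, 10, 12, 3, 16, 14, 15, 2, 9]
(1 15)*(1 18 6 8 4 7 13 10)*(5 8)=[0, 15, 2, 3, 7, 8, 5, 13, 4, 9, 1, 11, 12, 10, 14, 18, 16, 17, 6]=(1 15 18 6 5 8 4 7 13 10)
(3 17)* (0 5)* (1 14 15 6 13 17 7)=(0 5)(1 14 15 6 13 17 3 7)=[5, 14, 2, 7, 4, 0, 13, 1, 8, 9, 10, 11, 12, 17, 15, 6, 16, 3]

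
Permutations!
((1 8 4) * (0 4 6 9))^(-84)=(9)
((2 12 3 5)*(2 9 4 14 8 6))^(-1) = (2 6 8 14 4 9 5 3 12)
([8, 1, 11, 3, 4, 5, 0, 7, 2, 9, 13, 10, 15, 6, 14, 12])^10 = [11, 1, 13, 3, 4, 5, 2, 7, 10, 9, 0, 6, 12, 8, 14, 15]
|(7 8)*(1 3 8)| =|(1 3 8 7)| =4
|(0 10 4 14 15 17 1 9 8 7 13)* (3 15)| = |(0 10 4 14 3 15 17 1 9 8 7 13)| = 12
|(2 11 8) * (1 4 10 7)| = |(1 4 10 7)(2 11 8)| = 12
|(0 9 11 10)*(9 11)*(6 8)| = |(0 11 10)(6 8)| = 6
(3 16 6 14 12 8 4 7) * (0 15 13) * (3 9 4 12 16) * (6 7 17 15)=(0 6 14 16 7 9 4 17 15 13)(8 12)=[6, 1, 2, 3, 17, 5, 14, 9, 12, 4, 10, 11, 8, 0, 16, 13, 7, 15]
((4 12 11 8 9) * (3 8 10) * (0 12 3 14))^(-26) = ((0 12 11 10 14)(3 8 9 4))^(-26) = (0 14 10 11 12)(3 9)(4 8)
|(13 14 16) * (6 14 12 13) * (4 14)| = |(4 14 16 6)(12 13)| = 4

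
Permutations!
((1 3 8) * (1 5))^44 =((1 3 8 5))^44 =(8)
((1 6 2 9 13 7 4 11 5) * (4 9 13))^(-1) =(1 5 11 4 9 7 13 2 6)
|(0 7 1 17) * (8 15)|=|(0 7 1 17)(8 15)|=4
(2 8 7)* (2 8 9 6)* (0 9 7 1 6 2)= [9, 6, 7, 3, 4, 5, 0, 8, 1, 2]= (0 9 2 7 8 1 6)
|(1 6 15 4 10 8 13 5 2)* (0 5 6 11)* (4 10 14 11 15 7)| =13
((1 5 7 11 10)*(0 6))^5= (11)(0 6)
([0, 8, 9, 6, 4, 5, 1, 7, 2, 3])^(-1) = (1 6 3 9 2 8)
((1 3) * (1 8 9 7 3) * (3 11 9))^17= (3 8)(7 9 11)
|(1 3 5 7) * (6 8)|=|(1 3 5 7)(6 8)|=4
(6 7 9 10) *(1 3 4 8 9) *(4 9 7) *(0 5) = (0 5)(1 3 9 10 6 4 8 7) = [5, 3, 2, 9, 8, 0, 4, 1, 7, 10, 6]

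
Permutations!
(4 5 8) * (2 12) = [0, 1, 12, 3, 5, 8, 6, 7, 4, 9, 10, 11, 2] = (2 12)(4 5 8)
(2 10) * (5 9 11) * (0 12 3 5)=(0 12 3 5 9 11)(2 10)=[12, 1, 10, 5, 4, 9, 6, 7, 8, 11, 2, 0, 3]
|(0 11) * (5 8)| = |(0 11)(5 8)| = 2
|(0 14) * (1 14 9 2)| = 5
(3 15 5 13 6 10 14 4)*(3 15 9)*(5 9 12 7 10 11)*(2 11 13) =(2 11 5)(3 12 7 10 14 4 15 9)(6 13) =[0, 1, 11, 12, 15, 2, 13, 10, 8, 3, 14, 5, 7, 6, 4, 9]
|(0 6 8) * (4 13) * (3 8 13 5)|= |(0 6 13 4 5 3 8)|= 7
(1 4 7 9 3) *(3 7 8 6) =(1 4 8 6 3)(7 9) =[0, 4, 2, 1, 8, 5, 3, 9, 6, 7]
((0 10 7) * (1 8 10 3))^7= ((0 3 1 8 10 7))^7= (0 3 1 8 10 7)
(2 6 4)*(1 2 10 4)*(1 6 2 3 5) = (1 3 5)(4 10) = [0, 3, 2, 5, 10, 1, 6, 7, 8, 9, 4]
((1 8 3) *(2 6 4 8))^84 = (8)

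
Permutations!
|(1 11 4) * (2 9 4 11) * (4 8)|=5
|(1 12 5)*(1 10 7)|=5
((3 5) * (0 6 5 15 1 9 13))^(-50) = ((0 6 5 3 15 1 9 13))^(-50) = (0 9 15 5)(1 3 6 13)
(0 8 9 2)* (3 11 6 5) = (0 8 9 2)(3 11 6 5) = [8, 1, 0, 11, 4, 3, 5, 7, 9, 2, 10, 6]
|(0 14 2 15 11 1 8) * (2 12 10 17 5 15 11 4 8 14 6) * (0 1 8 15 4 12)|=42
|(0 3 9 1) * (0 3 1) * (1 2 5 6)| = 7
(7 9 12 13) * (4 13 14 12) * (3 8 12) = (3 8 12 14)(4 13 7 9) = [0, 1, 2, 8, 13, 5, 6, 9, 12, 4, 10, 11, 14, 7, 3]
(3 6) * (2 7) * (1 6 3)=(1 6)(2 7)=[0, 6, 7, 3, 4, 5, 1, 2]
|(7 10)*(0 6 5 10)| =|(0 6 5 10 7)| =5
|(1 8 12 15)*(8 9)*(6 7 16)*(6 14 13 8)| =|(1 9 6 7 16 14 13 8 12 15)| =10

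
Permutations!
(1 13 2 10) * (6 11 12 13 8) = (1 8 6 11 12 13 2 10) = [0, 8, 10, 3, 4, 5, 11, 7, 6, 9, 1, 12, 13, 2]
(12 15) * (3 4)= (3 4)(12 15)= [0, 1, 2, 4, 3, 5, 6, 7, 8, 9, 10, 11, 15, 13, 14, 12]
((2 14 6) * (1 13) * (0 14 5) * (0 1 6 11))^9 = (14)(1 5 2 6 13)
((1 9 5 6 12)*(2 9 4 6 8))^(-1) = (1 12 6 4)(2 8 5 9)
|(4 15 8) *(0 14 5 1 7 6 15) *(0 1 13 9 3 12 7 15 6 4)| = 12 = |(0 14 5 13 9 3 12 7 4 1 15 8)|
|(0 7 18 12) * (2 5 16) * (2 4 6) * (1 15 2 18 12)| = 24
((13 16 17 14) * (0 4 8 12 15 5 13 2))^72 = (0 13 4 16 8 17 12 14 15 2 5) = ((0 4 8 12 15 5 13 16 17 14 2))^72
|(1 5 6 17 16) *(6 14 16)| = |(1 5 14 16)(6 17)| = 4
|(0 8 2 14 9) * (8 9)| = |(0 9)(2 14 8)| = 6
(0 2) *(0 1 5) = (0 2 1 5) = [2, 5, 1, 3, 4, 0]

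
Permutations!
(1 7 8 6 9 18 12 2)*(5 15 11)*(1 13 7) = [0, 1, 13, 3, 4, 15, 9, 8, 6, 18, 10, 5, 2, 7, 14, 11, 16, 17, 12] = (2 13 7 8 6 9 18 12)(5 15 11)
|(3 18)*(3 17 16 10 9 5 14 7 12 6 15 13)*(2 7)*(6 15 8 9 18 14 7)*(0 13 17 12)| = |(0 13 3 14 2 6 8 9 5 7)(10 18 12 15 17 16)| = 30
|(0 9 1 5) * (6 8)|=|(0 9 1 5)(6 8)|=4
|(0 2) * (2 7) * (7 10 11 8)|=6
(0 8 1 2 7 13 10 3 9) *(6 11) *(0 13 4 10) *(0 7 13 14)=[8, 2, 13, 9, 10, 5, 11, 4, 1, 14, 3, 6, 12, 7, 0]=(0 8 1 2 13 7 4 10 3 9 14)(6 11)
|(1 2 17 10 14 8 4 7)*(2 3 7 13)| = |(1 3 7)(2 17 10 14 8 4 13)| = 21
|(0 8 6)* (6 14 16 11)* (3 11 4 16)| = 6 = |(0 8 14 3 11 6)(4 16)|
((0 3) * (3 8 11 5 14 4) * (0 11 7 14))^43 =(0 14 11 8 4 5 7 3) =((0 8 7 14 4 3 11 5))^43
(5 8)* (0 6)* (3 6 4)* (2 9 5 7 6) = (0 4 3 2 9 5 8 7 6) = [4, 1, 9, 2, 3, 8, 0, 6, 7, 5]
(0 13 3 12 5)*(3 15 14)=[13, 1, 2, 12, 4, 0, 6, 7, 8, 9, 10, 11, 5, 15, 3, 14]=(0 13 15 14 3 12 5)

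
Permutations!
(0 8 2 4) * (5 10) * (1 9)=(0 8 2 4)(1 9)(5 10)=[8, 9, 4, 3, 0, 10, 6, 7, 2, 1, 5]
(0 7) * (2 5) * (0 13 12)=(0 7 13 12)(2 5)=[7, 1, 5, 3, 4, 2, 6, 13, 8, 9, 10, 11, 0, 12]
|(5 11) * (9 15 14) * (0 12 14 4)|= |(0 12 14 9 15 4)(5 11)|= 6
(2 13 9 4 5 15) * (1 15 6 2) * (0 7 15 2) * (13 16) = [7, 2, 16, 3, 5, 6, 0, 15, 8, 4, 10, 11, 12, 9, 14, 1, 13] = (0 7 15 1 2 16 13 9 4 5 6)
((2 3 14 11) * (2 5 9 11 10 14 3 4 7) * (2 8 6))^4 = ((2 4 7 8 6)(5 9 11)(10 14))^4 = (14)(2 6 8 7 4)(5 9 11)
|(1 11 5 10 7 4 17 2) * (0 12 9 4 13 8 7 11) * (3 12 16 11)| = |(0 16 11 5 10 3 12 9 4 17 2 1)(7 13 8)| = 12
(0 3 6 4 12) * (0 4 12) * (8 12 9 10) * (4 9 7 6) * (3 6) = (0 6 7 3 4)(8 12 9 10) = [6, 1, 2, 4, 0, 5, 7, 3, 12, 10, 8, 11, 9]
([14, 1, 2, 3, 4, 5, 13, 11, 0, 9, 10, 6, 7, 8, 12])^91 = [7, 1, 2, 3, 4, 5, 0, 13, 12, 9, 10, 8, 6, 14, 11]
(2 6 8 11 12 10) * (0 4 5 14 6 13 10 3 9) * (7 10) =(0 4 5 14 6 8 11 12 3 9)(2 13 7 10) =[4, 1, 13, 9, 5, 14, 8, 10, 11, 0, 2, 12, 3, 7, 6]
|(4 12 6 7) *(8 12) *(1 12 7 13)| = 12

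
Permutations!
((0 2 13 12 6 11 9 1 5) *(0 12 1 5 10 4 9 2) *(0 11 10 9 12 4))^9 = (0 6 4 9 13 11 10 12 5 1 2)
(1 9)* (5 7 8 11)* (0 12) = (0 12)(1 9)(5 7 8 11) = [12, 9, 2, 3, 4, 7, 6, 8, 11, 1, 10, 5, 0]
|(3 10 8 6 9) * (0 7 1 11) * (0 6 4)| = 10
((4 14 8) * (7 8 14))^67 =(14)(4 7 8)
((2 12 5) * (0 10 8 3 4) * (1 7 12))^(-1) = (0 4 3 8 10)(1 2 5 12 7) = ((0 10 8 3 4)(1 7 12 5 2))^(-1)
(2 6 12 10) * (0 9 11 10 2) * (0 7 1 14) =(0 9 11 10 7 1 14)(2 6 12) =[9, 14, 6, 3, 4, 5, 12, 1, 8, 11, 7, 10, 2, 13, 0]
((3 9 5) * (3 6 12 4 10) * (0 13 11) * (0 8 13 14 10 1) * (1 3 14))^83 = ((0 1)(3 9 5 6 12 4)(8 13 11)(10 14))^83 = (0 1)(3 4 12 6 5 9)(8 11 13)(10 14)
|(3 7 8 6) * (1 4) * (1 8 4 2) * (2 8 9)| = 8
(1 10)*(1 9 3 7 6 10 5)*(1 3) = (1 5 3 7 6 10 9) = [0, 5, 2, 7, 4, 3, 10, 6, 8, 1, 9]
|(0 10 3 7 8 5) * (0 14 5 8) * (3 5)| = 6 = |(0 10 5 14 3 7)|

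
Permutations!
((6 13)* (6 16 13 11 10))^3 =(13 16) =((6 11 10)(13 16))^3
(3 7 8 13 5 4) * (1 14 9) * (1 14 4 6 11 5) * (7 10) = (1 4 3 10 7 8 13)(5 6 11)(9 14) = [0, 4, 2, 10, 3, 6, 11, 8, 13, 14, 7, 5, 12, 1, 9]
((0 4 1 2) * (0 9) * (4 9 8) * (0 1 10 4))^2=(10)(0 1 8 9 2)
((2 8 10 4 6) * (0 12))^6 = ((0 12)(2 8 10 4 6))^6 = (12)(2 8 10 4 6)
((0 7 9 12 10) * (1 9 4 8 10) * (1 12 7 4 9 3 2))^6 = (12)(0 8)(4 10) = ((12)(0 4 8 10)(1 3 2)(7 9))^6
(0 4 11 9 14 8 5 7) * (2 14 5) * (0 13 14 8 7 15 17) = (0 4 11 9 5 15 17)(2 8)(7 13 14) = [4, 1, 8, 3, 11, 15, 6, 13, 2, 5, 10, 9, 12, 14, 7, 17, 16, 0]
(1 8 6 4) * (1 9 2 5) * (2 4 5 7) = (1 8 6 5)(2 7)(4 9) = [0, 8, 7, 3, 9, 1, 5, 2, 6, 4]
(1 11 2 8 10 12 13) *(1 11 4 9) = [0, 4, 8, 3, 9, 5, 6, 7, 10, 1, 12, 2, 13, 11] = (1 4 9)(2 8 10 12 13 11)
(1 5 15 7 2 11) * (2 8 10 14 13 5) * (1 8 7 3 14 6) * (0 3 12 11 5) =(0 3 14 13)(1 2 5 15 12 11 8 10 6) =[3, 2, 5, 14, 4, 15, 1, 7, 10, 9, 6, 8, 11, 0, 13, 12]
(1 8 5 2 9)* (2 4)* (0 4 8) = (0 4 2 9 1)(5 8) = [4, 0, 9, 3, 2, 8, 6, 7, 5, 1]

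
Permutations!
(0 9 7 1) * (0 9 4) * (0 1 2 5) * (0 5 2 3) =(0 4 1 9 7 3) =[4, 9, 2, 0, 1, 5, 6, 3, 8, 7]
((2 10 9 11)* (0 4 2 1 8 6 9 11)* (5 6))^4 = ((0 4 2 10 11 1 8 5 6 9))^4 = (0 11 6 2 8)(1 9 10 5 4)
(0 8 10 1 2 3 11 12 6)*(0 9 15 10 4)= (0 8 4)(1 2 3 11 12 6 9 15 10)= [8, 2, 3, 11, 0, 5, 9, 7, 4, 15, 1, 12, 6, 13, 14, 10]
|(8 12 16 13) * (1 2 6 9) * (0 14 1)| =12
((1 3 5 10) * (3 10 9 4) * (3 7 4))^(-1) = (1 10)(3 9 5)(4 7)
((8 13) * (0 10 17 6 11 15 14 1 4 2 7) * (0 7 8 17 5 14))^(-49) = (0 14 2 17 15 5 4 13 11 10 1 8 6)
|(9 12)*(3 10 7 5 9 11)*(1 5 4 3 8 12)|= |(1 5 9)(3 10 7 4)(8 12 11)|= 12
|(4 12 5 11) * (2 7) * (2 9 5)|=|(2 7 9 5 11 4 12)|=7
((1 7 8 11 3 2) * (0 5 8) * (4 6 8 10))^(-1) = (0 7 1 2 3 11 8 6 4 10 5)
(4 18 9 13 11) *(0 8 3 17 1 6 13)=[8, 6, 2, 17, 18, 5, 13, 7, 3, 0, 10, 4, 12, 11, 14, 15, 16, 1, 9]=(0 8 3 17 1 6 13 11 4 18 9)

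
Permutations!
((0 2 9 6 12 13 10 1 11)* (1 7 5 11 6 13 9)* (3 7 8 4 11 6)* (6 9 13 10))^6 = (13)(0 9 2 10 1 8 3 4 7 11 5)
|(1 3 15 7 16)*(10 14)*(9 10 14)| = |(1 3 15 7 16)(9 10)| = 10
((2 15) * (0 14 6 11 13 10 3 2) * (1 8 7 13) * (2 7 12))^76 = ((0 14 6 11 1 8 12 2 15)(3 7 13 10))^76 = (0 1 15 11 2 6 12 14 8)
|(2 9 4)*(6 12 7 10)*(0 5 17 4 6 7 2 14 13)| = |(0 5 17 4 14 13)(2 9 6 12)(7 10)| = 12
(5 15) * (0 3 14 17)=(0 3 14 17)(5 15)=[3, 1, 2, 14, 4, 15, 6, 7, 8, 9, 10, 11, 12, 13, 17, 5, 16, 0]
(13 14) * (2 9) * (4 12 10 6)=(2 9)(4 12 10 6)(13 14)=[0, 1, 9, 3, 12, 5, 4, 7, 8, 2, 6, 11, 10, 14, 13]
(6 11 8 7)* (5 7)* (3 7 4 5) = (3 7 6 11 8)(4 5) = [0, 1, 2, 7, 5, 4, 11, 6, 3, 9, 10, 8]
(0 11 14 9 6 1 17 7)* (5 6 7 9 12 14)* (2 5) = (0 11 2 5 6 1 17 9 7)(12 14) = [11, 17, 5, 3, 4, 6, 1, 0, 8, 7, 10, 2, 14, 13, 12, 15, 16, 9]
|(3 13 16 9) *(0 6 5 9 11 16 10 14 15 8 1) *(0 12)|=|(0 6 5 9 3 13 10 14 15 8 1 12)(11 16)|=12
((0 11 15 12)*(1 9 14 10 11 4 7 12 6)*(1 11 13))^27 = ((0 4 7 12)(1 9 14 10 13)(6 11 15))^27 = (15)(0 12 7 4)(1 14 13 9 10)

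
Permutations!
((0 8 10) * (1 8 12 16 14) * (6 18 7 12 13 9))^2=(0 9 18 12 14 8)(1 10 13 6 7 16)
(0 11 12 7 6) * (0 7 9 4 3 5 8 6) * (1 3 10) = (0 11 12 9 4 10 1 3 5 8 6 7) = [11, 3, 2, 5, 10, 8, 7, 0, 6, 4, 1, 12, 9]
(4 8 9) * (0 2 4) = (0 2 4 8 9) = [2, 1, 4, 3, 8, 5, 6, 7, 9, 0]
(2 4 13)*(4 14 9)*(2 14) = [0, 1, 2, 3, 13, 5, 6, 7, 8, 4, 10, 11, 12, 14, 9] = (4 13 14 9)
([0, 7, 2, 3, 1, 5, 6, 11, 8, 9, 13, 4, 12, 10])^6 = [0, 11, 2, 3, 7, 5, 6, 4, 8, 9, 10, 1, 12, 13]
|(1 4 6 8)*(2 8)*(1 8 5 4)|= 4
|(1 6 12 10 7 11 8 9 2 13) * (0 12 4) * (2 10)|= |(0 12 2 13 1 6 4)(7 11 8 9 10)|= 35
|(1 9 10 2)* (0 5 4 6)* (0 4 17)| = |(0 5 17)(1 9 10 2)(4 6)| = 12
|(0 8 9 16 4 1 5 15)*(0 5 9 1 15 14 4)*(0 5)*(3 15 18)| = |(0 8 1 9 16 5 14 4 18 3 15)| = 11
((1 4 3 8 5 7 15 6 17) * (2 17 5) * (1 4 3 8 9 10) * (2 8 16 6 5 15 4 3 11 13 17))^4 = ((1 11 13 17 3 9 10)(4 16 6 15 5 7))^4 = (1 3 11 9 13 10 17)(4 5 6)(7 15 16)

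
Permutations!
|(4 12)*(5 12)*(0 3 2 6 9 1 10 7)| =|(0 3 2 6 9 1 10 7)(4 5 12)| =24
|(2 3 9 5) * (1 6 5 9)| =5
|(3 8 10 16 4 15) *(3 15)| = 5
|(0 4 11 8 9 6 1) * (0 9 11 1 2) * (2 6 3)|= 6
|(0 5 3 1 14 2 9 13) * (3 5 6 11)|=|(0 6 11 3 1 14 2 9 13)|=9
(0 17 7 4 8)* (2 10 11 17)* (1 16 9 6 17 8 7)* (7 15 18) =(0 2 10 11 8)(1 16 9 6 17)(4 15 18 7) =[2, 16, 10, 3, 15, 5, 17, 4, 0, 6, 11, 8, 12, 13, 14, 18, 9, 1, 7]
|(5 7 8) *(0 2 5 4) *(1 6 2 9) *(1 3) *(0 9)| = 9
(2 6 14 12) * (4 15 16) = (2 6 14 12)(4 15 16) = [0, 1, 6, 3, 15, 5, 14, 7, 8, 9, 10, 11, 2, 13, 12, 16, 4]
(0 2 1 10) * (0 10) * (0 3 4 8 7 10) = (0 2 1 3 4 8 7 10) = [2, 3, 1, 4, 8, 5, 6, 10, 7, 9, 0]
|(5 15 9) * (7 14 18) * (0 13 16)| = |(0 13 16)(5 15 9)(7 14 18)| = 3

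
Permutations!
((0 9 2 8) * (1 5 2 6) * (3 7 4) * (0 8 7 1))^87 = (9)(1 7)(2 3)(4 5)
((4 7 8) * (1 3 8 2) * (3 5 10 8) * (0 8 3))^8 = ((0 8 4 7 2 1 5 10 3))^8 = (0 3 10 5 1 2 7 4 8)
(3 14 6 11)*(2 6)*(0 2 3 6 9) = (0 2 9)(3 14)(6 11) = [2, 1, 9, 14, 4, 5, 11, 7, 8, 0, 10, 6, 12, 13, 3]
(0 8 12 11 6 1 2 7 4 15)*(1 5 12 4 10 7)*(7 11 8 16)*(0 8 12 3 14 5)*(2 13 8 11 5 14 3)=(0 16 7 10 5 2 1 13 8 4 15 11 6)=[16, 13, 1, 3, 15, 2, 0, 10, 4, 9, 5, 6, 12, 8, 14, 11, 7]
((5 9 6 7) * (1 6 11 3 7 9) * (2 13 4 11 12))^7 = (1 11 12 5 4 9 7 13 6 3 2)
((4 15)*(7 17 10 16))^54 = ((4 15)(7 17 10 16))^54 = (7 10)(16 17)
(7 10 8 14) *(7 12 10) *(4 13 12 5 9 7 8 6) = (4 13 12 10 6)(5 9 7 8 14) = [0, 1, 2, 3, 13, 9, 4, 8, 14, 7, 6, 11, 10, 12, 5]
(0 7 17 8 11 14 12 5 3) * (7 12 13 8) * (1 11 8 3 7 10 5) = (0 12 1 11 14 13 3)(5 7 17 10) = [12, 11, 2, 0, 4, 7, 6, 17, 8, 9, 5, 14, 1, 3, 13, 15, 16, 10]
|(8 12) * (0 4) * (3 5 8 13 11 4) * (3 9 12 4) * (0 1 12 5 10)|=11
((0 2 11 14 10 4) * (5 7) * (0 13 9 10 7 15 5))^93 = ((0 2 11 14 7)(4 13 9 10)(5 15))^93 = (0 14 2 7 11)(4 13 9 10)(5 15)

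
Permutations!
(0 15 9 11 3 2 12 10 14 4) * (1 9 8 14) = (0 15 8 14 4)(1 9 11 3 2 12 10) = [15, 9, 12, 2, 0, 5, 6, 7, 14, 11, 1, 3, 10, 13, 4, 8]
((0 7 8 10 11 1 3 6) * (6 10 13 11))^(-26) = ((0 7 8 13 11 1 3 10 6))^(-26) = (0 7 8 13 11 1 3 10 6)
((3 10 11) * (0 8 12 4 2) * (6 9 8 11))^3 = (0 10 8 2 3 9 4 11 6 12)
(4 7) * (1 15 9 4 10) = (1 15 9 4 7 10) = [0, 15, 2, 3, 7, 5, 6, 10, 8, 4, 1, 11, 12, 13, 14, 9]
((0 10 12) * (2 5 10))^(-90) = ((0 2 5 10 12))^(-90) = (12)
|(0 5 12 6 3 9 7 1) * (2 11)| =8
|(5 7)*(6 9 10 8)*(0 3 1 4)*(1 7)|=12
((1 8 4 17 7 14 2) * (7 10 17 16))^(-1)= (1 2 14 7 16 4 8)(10 17)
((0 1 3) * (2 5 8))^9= (8)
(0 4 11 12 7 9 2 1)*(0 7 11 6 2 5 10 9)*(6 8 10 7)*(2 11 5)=(0 4 8 10 9 2 1 6 11 12 5 7)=[4, 6, 1, 3, 8, 7, 11, 0, 10, 2, 9, 12, 5]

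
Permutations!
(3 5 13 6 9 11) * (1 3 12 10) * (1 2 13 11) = [0, 3, 13, 5, 4, 11, 9, 7, 8, 1, 2, 12, 10, 6] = (1 3 5 11 12 10 2 13 6 9)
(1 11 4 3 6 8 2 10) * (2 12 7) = (1 11 4 3 6 8 12 7 2 10) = [0, 11, 10, 6, 3, 5, 8, 2, 12, 9, 1, 4, 7]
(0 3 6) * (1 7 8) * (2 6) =(0 3 2 6)(1 7 8) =[3, 7, 6, 2, 4, 5, 0, 8, 1]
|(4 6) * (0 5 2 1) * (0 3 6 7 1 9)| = |(0 5 2 9)(1 3 6 4 7)| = 20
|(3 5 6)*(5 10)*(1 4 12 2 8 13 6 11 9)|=12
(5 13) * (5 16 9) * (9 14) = (5 13 16 14 9) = [0, 1, 2, 3, 4, 13, 6, 7, 8, 5, 10, 11, 12, 16, 9, 15, 14]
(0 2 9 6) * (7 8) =(0 2 9 6)(7 8) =[2, 1, 9, 3, 4, 5, 0, 8, 7, 6]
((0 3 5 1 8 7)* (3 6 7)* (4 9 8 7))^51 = (0 5 9)(1 8 6)(3 4 7)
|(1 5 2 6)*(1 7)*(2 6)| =4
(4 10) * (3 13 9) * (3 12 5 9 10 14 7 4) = (3 13 10)(4 14 7)(5 9 12) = [0, 1, 2, 13, 14, 9, 6, 4, 8, 12, 3, 11, 5, 10, 7]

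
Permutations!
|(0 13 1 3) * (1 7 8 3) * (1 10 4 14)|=20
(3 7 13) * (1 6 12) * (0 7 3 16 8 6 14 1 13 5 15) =(0 7 5 15)(1 14)(6 12 13 16 8) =[7, 14, 2, 3, 4, 15, 12, 5, 6, 9, 10, 11, 13, 16, 1, 0, 8]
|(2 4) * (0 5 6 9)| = 4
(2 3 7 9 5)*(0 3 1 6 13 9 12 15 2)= [3, 6, 1, 7, 4, 0, 13, 12, 8, 5, 10, 11, 15, 9, 14, 2]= (0 3 7 12 15 2 1 6 13 9 5)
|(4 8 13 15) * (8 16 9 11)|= 7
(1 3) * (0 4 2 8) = [4, 3, 8, 1, 2, 5, 6, 7, 0] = (0 4 2 8)(1 3)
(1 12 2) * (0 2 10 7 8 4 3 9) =[2, 12, 1, 9, 3, 5, 6, 8, 4, 0, 7, 11, 10] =(0 2 1 12 10 7 8 4 3 9)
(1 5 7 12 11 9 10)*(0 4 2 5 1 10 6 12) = (0 4 2 5 7)(6 12 11 9) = [4, 1, 5, 3, 2, 7, 12, 0, 8, 6, 10, 9, 11]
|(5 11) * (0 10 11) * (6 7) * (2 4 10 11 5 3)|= |(0 11 3 2 4 10 5)(6 7)|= 14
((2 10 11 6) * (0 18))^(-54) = ((0 18)(2 10 11 6))^(-54) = (18)(2 11)(6 10)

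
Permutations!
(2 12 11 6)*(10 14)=(2 12 11 6)(10 14)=[0, 1, 12, 3, 4, 5, 2, 7, 8, 9, 14, 6, 11, 13, 10]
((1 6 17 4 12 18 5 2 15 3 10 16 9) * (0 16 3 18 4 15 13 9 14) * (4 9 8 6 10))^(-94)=(0 14 16)(1 3 12)(2 8 17 18)(4 9 10)(5 13 6 15)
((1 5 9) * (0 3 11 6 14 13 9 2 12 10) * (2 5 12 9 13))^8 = ((0 3 11 6 14 2 9 1 12 10))^8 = (0 12 9 14 11)(1 2 6 3 10)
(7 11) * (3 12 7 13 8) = [0, 1, 2, 12, 4, 5, 6, 11, 3, 9, 10, 13, 7, 8] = (3 12 7 11 13 8)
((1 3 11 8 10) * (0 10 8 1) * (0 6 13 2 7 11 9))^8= (0 3 11 2 6)(1 7 13 10 9)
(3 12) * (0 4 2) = (0 4 2)(3 12) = [4, 1, 0, 12, 2, 5, 6, 7, 8, 9, 10, 11, 3]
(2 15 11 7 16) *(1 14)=[0, 14, 15, 3, 4, 5, 6, 16, 8, 9, 10, 7, 12, 13, 1, 11, 2]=(1 14)(2 15 11 7 16)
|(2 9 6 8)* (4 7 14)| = |(2 9 6 8)(4 7 14)| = 12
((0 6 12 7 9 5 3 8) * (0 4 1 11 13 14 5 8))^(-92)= ((0 6 12 7 9 8 4 1 11 13 14 5 3))^(-92)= (0 3 5 14 13 11 1 4 8 9 7 12 6)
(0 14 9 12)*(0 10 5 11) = (0 14 9 12 10 5 11) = [14, 1, 2, 3, 4, 11, 6, 7, 8, 12, 5, 0, 10, 13, 9]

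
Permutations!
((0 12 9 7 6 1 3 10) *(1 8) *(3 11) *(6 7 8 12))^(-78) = (0 9 11)(1 10 12)(3 6 8) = ((0 6 12 9 8 1 11 3 10))^(-78)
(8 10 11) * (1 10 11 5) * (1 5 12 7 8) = [0, 10, 2, 3, 4, 5, 6, 8, 11, 9, 12, 1, 7] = (1 10 12 7 8 11)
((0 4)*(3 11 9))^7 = ((0 4)(3 11 9))^7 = (0 4)(3 11 9)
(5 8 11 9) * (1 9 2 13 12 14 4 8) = [0, 9, 13, 3, 8, 1, 6, 7, 11, 5, 10, 2, 14, 12, 4] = (1 9 5)(2 13 12 14 4 8 11)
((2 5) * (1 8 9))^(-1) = ((1 8 9)(2 5))^(-1) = (1 9 8)(2 5)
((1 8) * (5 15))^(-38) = (15)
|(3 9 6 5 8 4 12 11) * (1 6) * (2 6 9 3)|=|(1 9)(2 6 5 8 4 12 11)|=14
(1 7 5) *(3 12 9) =[0, 7, 2, 12, 4, 1, 6, 5, 8, 3, 10, 11, 9] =(1 7 5)(3 12 9)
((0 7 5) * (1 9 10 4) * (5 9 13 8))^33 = (0 13 10)(1 9 5)(4 7 8)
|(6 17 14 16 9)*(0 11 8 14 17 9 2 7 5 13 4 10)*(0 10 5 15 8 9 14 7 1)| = |(17)(0 11 9 6 14 16 2 1)(4 5 13)(7 15 8)| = 24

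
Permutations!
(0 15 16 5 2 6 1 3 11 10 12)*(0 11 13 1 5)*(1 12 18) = (0 15 16)(1 3 13 12 11 10 18)(2 6 5) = [15, 3, 6, 13, 4, 2, 5, 7, 8, 9, 18, 10, 11, 12, 14, 16, 0, 17, 1]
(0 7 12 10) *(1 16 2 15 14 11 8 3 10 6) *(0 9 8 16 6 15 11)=(0 7 12 15 14)(1 6)(2 11 16)(3 10 9 8)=[7, 6, 11, 10, 4, 5, 1, 12, 3, 8, 9, 16, 15, 13, 0, 14, 2]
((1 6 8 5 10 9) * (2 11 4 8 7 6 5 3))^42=(1 10)(2 4 3 11 8)(5 9)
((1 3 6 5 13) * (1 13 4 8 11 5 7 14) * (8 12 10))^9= ((1 3 6 7 14)(4 12 10 8 11 5))^9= (1 14 7 6 3)(4 8)(5 10)(11 12)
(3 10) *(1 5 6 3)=(1 5 6 3 10)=[0, 5, 2, 10, 4, 6, 3, 7, 8, 9, 1]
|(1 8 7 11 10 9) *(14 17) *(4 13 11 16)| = 18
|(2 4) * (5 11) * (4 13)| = 6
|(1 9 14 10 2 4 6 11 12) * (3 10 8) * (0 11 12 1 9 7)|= 36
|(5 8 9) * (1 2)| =|(1 2)(5 8 9)| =6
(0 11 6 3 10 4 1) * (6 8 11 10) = (0 10 4 1)(3 6)(8 11) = [10, 0, 2, 6, 1, 5, 3, 7, 11, 9, 4, 8]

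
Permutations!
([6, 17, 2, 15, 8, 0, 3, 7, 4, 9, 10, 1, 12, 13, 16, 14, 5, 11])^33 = [16, 1, 2, 0, 8, 14, 5, 7, 4, 9, 10, 11, 12, 13, 3, 6, 15, 17]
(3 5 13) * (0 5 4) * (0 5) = [0, 1, 2, 4, 5, 13, 6, 7, 8, 9, 10, 11, 12, 3] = (3 4 5 13)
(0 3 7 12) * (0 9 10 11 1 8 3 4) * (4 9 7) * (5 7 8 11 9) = (0 5 7 12 8 3 4)(1 11)(9 10) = [5, 11, 2, 4, 0, 7, 6, 12, 3, 10, 9, 1, 8]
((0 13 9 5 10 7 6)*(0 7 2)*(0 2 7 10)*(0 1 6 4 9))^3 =((0 13)(1 6 10 7 4 9 5))^3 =(0 13)(1 7 5 10 9 6 4)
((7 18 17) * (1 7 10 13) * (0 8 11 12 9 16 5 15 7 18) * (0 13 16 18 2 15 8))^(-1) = (1 13 7 15 2)(5 16 10 17 18 9 12 11 8)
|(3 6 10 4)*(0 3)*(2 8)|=|(0 3 6 10 4)(2 8)|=10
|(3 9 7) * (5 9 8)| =|(3 8 5 9 7)| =5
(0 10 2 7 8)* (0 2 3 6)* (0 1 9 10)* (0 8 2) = [8, 9, 7, 6, 4, 5, 1, 2, 0, 10, 3] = (0 8)(1 9 10 3 6)(2 7)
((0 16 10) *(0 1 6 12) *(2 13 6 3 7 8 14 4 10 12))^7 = (0 16 12)(2 13 6)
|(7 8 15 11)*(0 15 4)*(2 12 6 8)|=9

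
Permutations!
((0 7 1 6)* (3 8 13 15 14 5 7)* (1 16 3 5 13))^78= ((0 5 7 16 3 8 1 6)(13 15 14))^78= (0 1 3 7)(5 6 8 16)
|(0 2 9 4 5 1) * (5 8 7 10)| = |(0 2 9 4 8 7 10 5 1)| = 9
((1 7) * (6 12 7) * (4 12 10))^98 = (1 10 12)(4 7 6)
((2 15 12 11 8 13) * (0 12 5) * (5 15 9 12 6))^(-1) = ((15)(0 6 5)(2 9 12 11 8 13))^(-1) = (15)(0 5 6)(2 13 8 11 12 9)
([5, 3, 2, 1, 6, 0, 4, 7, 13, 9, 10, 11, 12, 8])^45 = (0 5)(1 3)(4 6)(8 13)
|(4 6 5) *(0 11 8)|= 3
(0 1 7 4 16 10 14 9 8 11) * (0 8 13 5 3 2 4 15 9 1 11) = [11, 7, 4, 2, 16, 3, 6, 15, 0, 13, 14, 8, 12, 5, 1, 9, 10] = (0 11 8)(1 7 15 9 13 5 3 2 4 16 10 14)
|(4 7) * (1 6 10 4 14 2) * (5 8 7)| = 9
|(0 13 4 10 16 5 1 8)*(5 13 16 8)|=6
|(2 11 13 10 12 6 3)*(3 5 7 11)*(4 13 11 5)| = 10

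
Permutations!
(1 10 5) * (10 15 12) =(1 15 12 10 5) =[0, 15, 2, 3, 4, 1, 6, 7, 8, 9, 5, 11, 10, 13, 14, 12]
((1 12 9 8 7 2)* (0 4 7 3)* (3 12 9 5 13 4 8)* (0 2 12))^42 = ((0 8)(1 9 3 2)(4 7 12 5 13))^42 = (1 3)(2 9)(4 12 13 7 5)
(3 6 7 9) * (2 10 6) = (2 10 6 7 9 3) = [0, 1, 10, 2, 4, 5, 7, 9, 8, 3, 6]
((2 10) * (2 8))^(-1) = (2 8 10)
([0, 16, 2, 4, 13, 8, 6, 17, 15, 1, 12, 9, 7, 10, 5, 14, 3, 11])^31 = [0, 11, 2, 1, 16, 14, 6, 10, 5, 17, 4, 7, 13, 3, 15, 8, 9, 12]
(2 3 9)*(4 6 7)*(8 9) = (2 3 8 9)(4 6 7) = [0, 1, 3, 8, 6, 5, 7, 4, 9, 2]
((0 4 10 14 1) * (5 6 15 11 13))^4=(0 1 14 10 4)(5 13 11 15 6)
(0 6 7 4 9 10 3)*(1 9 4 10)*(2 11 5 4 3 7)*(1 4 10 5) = (0 6 2 11 1 9 4 3)(5 10 7) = [6, 9, 11, 0, 3, 10, 2, 5, 8, 4, 7, 1]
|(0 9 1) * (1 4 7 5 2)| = 7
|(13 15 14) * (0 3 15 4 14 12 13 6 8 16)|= |(0 3 15 12 13 4 14 6 8 16)|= 10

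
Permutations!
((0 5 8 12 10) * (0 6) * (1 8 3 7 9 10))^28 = ((0 5 3 7 9 10 6)(1 8 12))^28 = (1 8 12)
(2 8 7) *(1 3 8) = (1 3 8 7 2) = [0, 3, 1, 8, 4, 5, 6, 2, 7]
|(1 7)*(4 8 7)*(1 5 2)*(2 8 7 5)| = 4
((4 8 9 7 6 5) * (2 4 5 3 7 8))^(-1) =((2 4)(3 7 6)(8 9))^(-1) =(2 4)(3 6 7)(8 9)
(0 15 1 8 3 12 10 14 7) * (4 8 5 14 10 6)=(0 15 1 5 14 7)(3 12 6 4 8)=[15, 5, 2, 12, 8, 14, 4, 0, 3, 9, 10, 11, 6, 13, 7, 1]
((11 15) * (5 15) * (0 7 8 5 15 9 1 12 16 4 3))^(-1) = ((0 7 8 5 9 1 12 16 4 3)(11 15))^(-1) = (0 3 4 16 12 1 9 5 8 7)(11 15)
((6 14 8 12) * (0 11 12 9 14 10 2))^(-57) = (14)(0 6)(2 12)(10 11)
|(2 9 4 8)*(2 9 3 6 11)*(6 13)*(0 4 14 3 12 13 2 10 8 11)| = 12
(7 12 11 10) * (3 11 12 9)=(12)(3 11 10 7 9)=[0, 1, 2, 11, 4, 5, 6, 9, 8, 3, 7, 10, 12]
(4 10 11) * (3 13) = (3 13)(4 10 11) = [0, 1, 2, 13, 10, 5, 6, 7, 8, 9, 11, 4, 12, 3]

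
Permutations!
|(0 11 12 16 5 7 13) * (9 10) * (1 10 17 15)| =35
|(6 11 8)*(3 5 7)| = |(3 5 7)(6 11 8)| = 3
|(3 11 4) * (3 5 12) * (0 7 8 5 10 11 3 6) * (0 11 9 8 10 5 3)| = |(0 7 10 9 8 3)(4 5 12 6 11)| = 30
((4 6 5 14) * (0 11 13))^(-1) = ((0 11 13)(4 6 5 14))^(-1) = (0 13 11)(4 14 5 6)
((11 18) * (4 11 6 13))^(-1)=(4 13 6 18 11)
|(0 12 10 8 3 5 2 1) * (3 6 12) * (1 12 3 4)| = 21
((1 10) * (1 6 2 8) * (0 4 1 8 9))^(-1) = ((0 4 1 10 6 2 9))^(-1) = (0 9 2 6 10 1 4)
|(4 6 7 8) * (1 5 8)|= |(1 5 8 4 6 7)|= 6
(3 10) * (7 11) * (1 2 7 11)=(11)(1 2 7)(3 10)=[0, 2, 7, 10, 4, 5, 6, 1, 8, 9, 3, 11]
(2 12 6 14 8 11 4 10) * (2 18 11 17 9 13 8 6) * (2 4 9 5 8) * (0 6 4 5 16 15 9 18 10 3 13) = (0 6 14 4 3 13 2 12 5 8 17 16 15 9)(11 18) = [6, 1, 12, 13, 3, 8, 14, 7, 17, 0, 10, 18, 5, 2, 4, 9, 15, 16, 11]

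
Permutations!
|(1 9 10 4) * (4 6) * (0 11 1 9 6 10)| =|(0 11 1 6 4 9)| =6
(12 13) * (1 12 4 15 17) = (1 12 13 4 15 17) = [0, 12, 2, 3, 15, 5, 6, 7, 8, 9, 10, 11, 13, 4, 14, 17, 16, 1]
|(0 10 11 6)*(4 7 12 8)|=|(0 10 11 6)(4 7 12 8)|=4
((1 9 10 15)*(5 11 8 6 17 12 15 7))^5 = (1 11 15 5 12 7 17 10 6 9 8)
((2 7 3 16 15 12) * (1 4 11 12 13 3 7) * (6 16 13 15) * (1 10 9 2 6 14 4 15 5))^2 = ((1 15 5)(2 10 9)(3 13)(4 11 12 6 16 14))^2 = (1 5 15)(2 9 10)(4 12 16)(6 14 11)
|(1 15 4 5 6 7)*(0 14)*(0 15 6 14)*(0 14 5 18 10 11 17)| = 24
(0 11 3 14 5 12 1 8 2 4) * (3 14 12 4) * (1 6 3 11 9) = (0 9 1 8 2 11 14 5 4)(3 12 6) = [9, 8, 11, 12, 0, 4, 3, 7, 2, 1, 10, 14, 6, 13, 5]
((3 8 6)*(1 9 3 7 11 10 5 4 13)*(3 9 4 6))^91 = ((1 4 13)(3 8)(5 6 7 11 10))^91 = (1 4 13)(3 8)(5 6 7 11 10)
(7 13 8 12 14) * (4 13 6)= [0, 1, 2, 3, 13, 5, 4, 6, 12, 9, 10, 11, 14, 8, 7]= (4 13 8 12 14 7 6)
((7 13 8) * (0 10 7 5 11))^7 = (13)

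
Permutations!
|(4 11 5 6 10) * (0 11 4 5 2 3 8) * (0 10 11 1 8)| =9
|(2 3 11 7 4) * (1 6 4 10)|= 8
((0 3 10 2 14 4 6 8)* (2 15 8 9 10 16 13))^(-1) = ((0 3 16 13 2 14 4 6 9 10 15 8))^(-1) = (0 8 15 10 9 6 4 14 2 13 16 3)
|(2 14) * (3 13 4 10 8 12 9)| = 14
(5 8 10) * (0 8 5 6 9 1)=(0 8 10 6 9 1)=[8, 0, 2, 3, 4, 5, 9, 7, 10, 1, 6]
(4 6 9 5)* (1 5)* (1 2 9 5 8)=(1 8)(2 9)(4 6 5)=[0, 8, 9, 3, 6, 4, 5, 7, 1, 2]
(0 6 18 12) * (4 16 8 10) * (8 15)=[6, 1, 2, 3, 16, 5, 18, 7, 10, 9, 4, 11, 0, 13, 14, 8, 15, 17, 12]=(0 6 18 12)(4 16 15 8 10)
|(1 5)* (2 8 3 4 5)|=6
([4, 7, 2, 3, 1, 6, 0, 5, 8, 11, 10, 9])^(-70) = [1, 5, 2, 3, 7, 0, 4, 6, 8, 9, 10, 11]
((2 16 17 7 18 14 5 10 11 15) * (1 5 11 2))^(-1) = (1 15 11 14 18 7 17 16 2 10 5)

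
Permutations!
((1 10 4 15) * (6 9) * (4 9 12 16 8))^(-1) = (1 15 4 8 16 12 6 9 10)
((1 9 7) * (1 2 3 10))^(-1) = (1 10 3 2 7 9)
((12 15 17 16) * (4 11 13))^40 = ((4 11 13)(12 15 17 16))^40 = (17)(4 11 13)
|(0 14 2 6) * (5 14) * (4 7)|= |(0 5 14 2 6)(4 7)|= 10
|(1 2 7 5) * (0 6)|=4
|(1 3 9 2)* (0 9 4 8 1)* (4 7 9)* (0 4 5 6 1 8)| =9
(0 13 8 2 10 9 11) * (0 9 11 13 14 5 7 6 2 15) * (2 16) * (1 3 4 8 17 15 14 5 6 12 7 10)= (0 5 10 11 9 13 17 15)(1 3 4 8 14 6 16 2)(7 12)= [5, 3, 1, 4, 8, 10, 16, 12, 14, 13, 11, 9, 7, 17, 6, 0, 2, 15]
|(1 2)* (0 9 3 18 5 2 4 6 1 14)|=|(0 9 3 18 5 2 14)(1 4 6)|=21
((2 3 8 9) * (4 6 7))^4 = (9)(4 6 7)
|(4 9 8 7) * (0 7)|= |(0 7 4 9 8)|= 5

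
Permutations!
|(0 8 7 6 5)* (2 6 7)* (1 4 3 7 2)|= |(0 8 1 4 3 7 2 6 5)|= 9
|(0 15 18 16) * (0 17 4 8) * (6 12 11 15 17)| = |(0 17 4 8)(6 12 11 15 18 16)| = 12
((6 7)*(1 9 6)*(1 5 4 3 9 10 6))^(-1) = ((1 10 6 7 5 4 3 9))^(-1) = (1 9 3 4 5 7 6 10)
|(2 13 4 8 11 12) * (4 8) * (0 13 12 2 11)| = 3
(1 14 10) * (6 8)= (1 14 10)(6 8)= [0, 14, 2, 3, 4, 5, 8, 7, 6, 9, 1, 11, 12, 13, 10]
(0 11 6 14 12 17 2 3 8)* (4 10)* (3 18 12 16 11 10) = (0 10 4 3 8)(2 18 12 17)(6 14 16 11) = [10, 1, 18, 8, 3, 5, 14, 7, 0, 9, 4, 6, 17, 13, 16, 15, 11, 2, 12]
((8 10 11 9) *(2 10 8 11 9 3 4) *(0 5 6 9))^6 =(0 4 9)(2 11 5)(3 6 10)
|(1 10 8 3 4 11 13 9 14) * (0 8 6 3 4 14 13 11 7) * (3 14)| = 4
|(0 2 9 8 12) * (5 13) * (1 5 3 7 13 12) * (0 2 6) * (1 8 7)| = 8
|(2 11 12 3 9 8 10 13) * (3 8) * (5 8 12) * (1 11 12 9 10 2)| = 10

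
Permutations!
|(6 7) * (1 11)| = 2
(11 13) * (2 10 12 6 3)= (2 10 12 6 3)(11 13)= [0, 1, 10, 2, 4, 5, 3, 7, 8, 9, 12, 13, 6, 11]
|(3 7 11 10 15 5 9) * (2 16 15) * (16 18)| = 10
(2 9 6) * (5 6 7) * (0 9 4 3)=(0 9 7 5 6 2 4 3)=[9, 1, 4, 0, 3, 6, 2, 5, 8, 7]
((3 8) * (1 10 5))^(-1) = (1 5 10)(3 8)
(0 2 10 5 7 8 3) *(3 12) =(0 2 10 5 7 8 12 3) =[2, 1, 10, 0, 4, 7, 6, 8, 12, 9, 5, 11, 3]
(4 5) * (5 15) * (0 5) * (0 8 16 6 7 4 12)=(0 5 12)(4 15 8 16 6 7)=[5, 1, 2, 3, 15, 12, 7, 4, 16, 9, 10, 11, 0, 13, 14, 8, 6]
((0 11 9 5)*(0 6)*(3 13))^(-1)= ((0 11 9 5 6)(3 13))^(-1)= (0 6 5 9 11)(3 13)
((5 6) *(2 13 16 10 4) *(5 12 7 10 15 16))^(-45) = ((2 13 5 6 12 7 10 4)(15 16))^(-45) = (2 6 10 13 12 4 5 7)(15 16)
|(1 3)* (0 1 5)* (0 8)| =5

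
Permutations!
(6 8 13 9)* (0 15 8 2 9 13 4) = (0 15 8 4)(2 9 6) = [15, 1, 9, 3, 0, 5, 2, 7, 4, 6, 10, 11, 12, 13, 14, 8]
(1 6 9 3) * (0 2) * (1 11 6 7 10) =(0 2)(1 7 10)(3 11 6 9) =[2, 7, 0, 11, 4, 5, 9, 10, 8, 3, 1, 6]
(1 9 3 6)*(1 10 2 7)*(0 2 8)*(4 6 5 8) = [2, 9, 7, 5, 6, 8, 10, 1, 0, 3, 4] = (0 2 7 1 9 3 5 8)(4 6 10)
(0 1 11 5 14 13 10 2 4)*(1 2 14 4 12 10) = (0 2 12 10 14 13 1 11 5 4) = [2, 11, 12, 3, 0, 4, 6, 7, 8, 9, 14, 5, 10, 1, 13]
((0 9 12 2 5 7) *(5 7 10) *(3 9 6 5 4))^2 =((0 6 5 10 4 3 9 12 2 7))^2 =(0 5 4 9 2)(3 12 7 6 10)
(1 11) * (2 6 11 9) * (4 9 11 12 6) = [0, 11, 4, 3, 9, 5, 12, 7, 8, 2, 10, 1, 6] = (1 11)(2 4 9)(6 12)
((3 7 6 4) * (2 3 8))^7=((2 3 7 6 4 8))^7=(2 3 7 6 4 8)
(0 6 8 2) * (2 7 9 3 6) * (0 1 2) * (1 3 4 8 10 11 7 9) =[0, 2, 3, 6, 8, 5, 10, 1, 9, 4, 11, 7] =(1 2 3 6 10 11 7)(4 8 9)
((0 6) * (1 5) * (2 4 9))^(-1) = (0 6)(1 5)(2 9 4)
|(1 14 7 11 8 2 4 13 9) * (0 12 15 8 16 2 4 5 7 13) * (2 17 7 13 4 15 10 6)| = 44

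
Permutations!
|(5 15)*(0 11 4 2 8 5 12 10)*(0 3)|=10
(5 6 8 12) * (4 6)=(4 6 8 12 5)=[0, 1, 2, 3, 6, 4, 8, 7, 12, 9, 10, 11, 5]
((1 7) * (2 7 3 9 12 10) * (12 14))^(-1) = ((1 3 9 14 12 10 2 7))^(-1) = (1 7 2 10 12 14 9 3)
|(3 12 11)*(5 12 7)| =5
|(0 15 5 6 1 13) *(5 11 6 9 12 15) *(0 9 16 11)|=|(0 5 16 11 6 1 13 9 12 15)|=10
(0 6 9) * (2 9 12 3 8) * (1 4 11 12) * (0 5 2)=[6, 4, 9, 8, 11, 2, 1, 7, 0, 5, 10, 12, 3]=(0 6 1 4 11 12 3 8)(2 9 5)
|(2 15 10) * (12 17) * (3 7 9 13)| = 12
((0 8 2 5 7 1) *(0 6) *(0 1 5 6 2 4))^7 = ((0 8 4)(1 2 6)(5 7))^7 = (0 8 4)(1 2 6)(5 7)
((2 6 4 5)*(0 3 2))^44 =((0 3 2 6 4 5))^44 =(0 2 4)(3 6 5)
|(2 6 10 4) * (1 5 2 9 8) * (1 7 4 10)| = |(10)(1 5 2 6)(4 9 8 7)| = 4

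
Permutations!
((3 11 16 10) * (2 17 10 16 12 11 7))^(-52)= (2 3 17 7 10)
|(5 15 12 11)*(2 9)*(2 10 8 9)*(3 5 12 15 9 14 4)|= |(15)(3 5 9 10 8 14 4)(11 12)|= 14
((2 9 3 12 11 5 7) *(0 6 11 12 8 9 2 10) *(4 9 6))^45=(12)(0 6)(3 7)(4 11)(5 9)(8 10)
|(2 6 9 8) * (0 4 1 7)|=4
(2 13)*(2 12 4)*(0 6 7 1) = (0 6 7 1)(2 13 12 4) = [6, 0, 13, 3, 2, 5, 7, 1, 8, 9, 10, 11, 4, 12]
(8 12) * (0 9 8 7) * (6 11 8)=(0 9 6 11 8 12 7)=[9, 1, 2, 3, 4, 5, 11, 0, 12, 6, 10, 8, 7]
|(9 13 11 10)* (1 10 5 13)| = 3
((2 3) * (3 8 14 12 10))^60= (14)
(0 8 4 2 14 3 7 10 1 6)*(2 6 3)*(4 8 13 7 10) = (0 13 7 4 6)(1 3 10)(2 14) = [13, 3, 14, 10, 6, 5, 0, 4, 8, 9, 1, 11, 12, 7, 2]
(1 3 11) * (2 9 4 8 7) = [0, 3, 9, 11, 8, 5, 6, 2, 7, 4, 10, 1] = (1 3 11)(2 9 4 8 7)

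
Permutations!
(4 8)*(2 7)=(2 7)(4 8)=[0, 1, 7, 3, 8, 5, 6, 2, 4]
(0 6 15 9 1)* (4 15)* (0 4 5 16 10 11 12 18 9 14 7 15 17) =(0 6 5 16 10 11 12 18 9 1 4 17)(7 15 14) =[6, 4, 2, 3, 17, 16, 5, 15, 8, 1, 11, 12, 18, 13, 7, 14, 10, 0, 9]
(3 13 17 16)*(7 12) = (3 13 17 16)(7 12) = [0, 1, 2, 13, 4, 5, 6, 12, 8, 9, 10, 11, 7, 17, 14, 15, 3, 16]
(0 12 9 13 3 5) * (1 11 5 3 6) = (0 12 9 13 6 1 11 5) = [12, 11, 2, 3, 4, 0, 1, 7, 8, 13, 10, 5, 9, 6]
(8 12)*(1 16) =[0, 16, 2, 3, 4, 5, 6, 7, 12, 9, 10, 11, 8, 13, 14, 15, 1] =(1 16)(8 12)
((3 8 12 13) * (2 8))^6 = (2 8 12 13 3)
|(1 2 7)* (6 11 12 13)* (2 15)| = 4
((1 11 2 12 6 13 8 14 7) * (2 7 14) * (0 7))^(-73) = ((14)(0 7 1 11)(2 12 6 13 8))^(-73) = (14)(0 11 1 7)(2 6 8 12 13)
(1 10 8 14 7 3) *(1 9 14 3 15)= (1 10 8 3 9 14 7 15)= [0, 10, 2, 9, 4, 5, 6, 15, 3, 14, 8, 11, 12, 13, 7, 1]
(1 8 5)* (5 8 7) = (8)(1 7 5) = [0, 7, 2, 3, 4, 1, 6, 5, 8]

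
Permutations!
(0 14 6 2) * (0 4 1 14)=(1 14 6 2 4)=[0, 14, 4, 3, 1, 5, 2, 7, 8, 9, 10, 11, 12, 13, 6]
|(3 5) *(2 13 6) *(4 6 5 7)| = |(2 13 5 3 7 4 6)| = 7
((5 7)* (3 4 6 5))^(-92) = ((3 4 6 5 7))^(-92) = (3 5 4 7 6)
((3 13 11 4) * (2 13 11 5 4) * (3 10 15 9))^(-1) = ((2 13 5 4 10 15 9 3 11))^(-1) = (2 11 3 9 15 10 4 5 13)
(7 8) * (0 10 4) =(0 10 4)(7 8) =[10, 1, 2, 3, 0, 5, 6, 8, 7, 9, 4]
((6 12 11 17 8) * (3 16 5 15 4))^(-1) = ((3 16 5 15 4)(6 12 11 17 8))^(-1) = (3 4 15 5 16)(6 8 17 11 12)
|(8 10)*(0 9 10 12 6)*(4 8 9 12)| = 6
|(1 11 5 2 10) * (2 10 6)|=|(1 11 5 10)(2 6)|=4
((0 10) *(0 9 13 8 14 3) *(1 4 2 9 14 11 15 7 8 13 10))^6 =(0 14 9 4)(1 3 10 2)(7 11)(8 15)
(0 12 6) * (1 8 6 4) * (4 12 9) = (12)(0 9 4 1 8 6) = [9, 8, 2, 3, 1, 5, 0, 7, 6, 4, 10, 11, 12]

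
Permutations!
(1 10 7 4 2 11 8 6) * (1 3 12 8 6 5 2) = [0, 10, 11, 12, 1, 2, 3, 4, 5, 9, 7, 6, 8] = (1 10 7 4)(2 11 6 3 12 8 5)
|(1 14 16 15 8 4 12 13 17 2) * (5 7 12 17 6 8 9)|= 14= |(1 14 16 15 9 5 7 12 13 6 8 4 17 2)|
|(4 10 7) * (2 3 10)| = 5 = |(2 3 10 7 4)|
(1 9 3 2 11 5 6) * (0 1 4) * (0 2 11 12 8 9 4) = (0 1 4 2 12 8 9 3 11 5 6) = [1, 4, 12, 11, 2, 6, 0, 7, 9, 3, 10, 5, 8]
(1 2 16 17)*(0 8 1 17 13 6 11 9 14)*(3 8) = [3, 2, 16, 8, 4, 5, 11, 7, 1, 14, 10, 9, 12, 6, 0, 15, 13, 17] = (17)(0 3 8 1 2 16 13 6 11 9 14)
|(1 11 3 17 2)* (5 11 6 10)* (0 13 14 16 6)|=12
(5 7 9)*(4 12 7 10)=(4 12 7 9 5 10)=[0, 1, 2, 3, 12, 10, 6, 9, 8, 5, 4, 11, 7]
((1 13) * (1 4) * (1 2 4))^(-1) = ((1 13)(2 4))^(-1) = (1 13)(2 4)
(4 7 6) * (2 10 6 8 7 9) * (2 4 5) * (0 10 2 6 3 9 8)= (0 10 3 9 4 8 7)(5 6)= [10, 1, 2, 9, 8, 6, 5, 0, 7, 4, 3]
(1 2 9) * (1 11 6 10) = (1 2 9 11 6 10) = [0, 2, 9, 3, 4, 5, 10, 7, 8, 11, 1, 6]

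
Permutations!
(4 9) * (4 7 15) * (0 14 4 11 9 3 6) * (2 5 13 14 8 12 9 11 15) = (15)(0 8 12 9 7 2 5 13 14 4 3 6) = [8, 1, 5, 6, 3, 13, 0, 2, 12, 7, 10, 11, 9, 14, 4, 15]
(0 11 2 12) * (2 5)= (0 11 5 2 12)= [11, 1, 12, 3, 4, 2, 6, 7, 8, 9, 10, 5, 0]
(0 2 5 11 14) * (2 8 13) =(0 8 13 2 5 11 14) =[8, 1, 5, 3, 4, 11, 6, 7, 13, 9, 10, 14, 12, 2, 0]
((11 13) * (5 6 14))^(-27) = (14)(11 13)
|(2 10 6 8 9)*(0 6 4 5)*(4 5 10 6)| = 4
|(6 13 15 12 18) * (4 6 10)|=7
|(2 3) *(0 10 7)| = 6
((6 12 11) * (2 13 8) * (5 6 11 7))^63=(13)(5 7 12 6)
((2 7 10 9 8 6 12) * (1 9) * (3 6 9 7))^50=(1 10 7)(2 6)(3 12)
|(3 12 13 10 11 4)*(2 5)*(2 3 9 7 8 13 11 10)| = 10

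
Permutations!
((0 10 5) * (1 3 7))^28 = ((0 10 5)(1 3 7))^28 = (0 10 5)(1 3 7)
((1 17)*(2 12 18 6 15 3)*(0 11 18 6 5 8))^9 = ((0 11 18 5 8)(1 17)(2 12 6 15 3))^9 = (0 8 5 18 11)(1 17)(2 3 15 6 12)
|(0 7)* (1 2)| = 2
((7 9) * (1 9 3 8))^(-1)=(1 8 3 7 9)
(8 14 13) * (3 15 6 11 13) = [0, 1, 2, 15, 4, 5, 11, 7, 14, 9, 10, 13, 12, 8, 3, 6] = (3 15 6 11 13 8 14)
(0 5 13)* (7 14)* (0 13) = [5, 1, 2, 3, 4, 0, 6, 14, 8, 9, 10, 11, 12, 13, 7] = (0 5)(7 14)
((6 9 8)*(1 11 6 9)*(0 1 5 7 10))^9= (0 11 5 10 1 6 7)(8 9)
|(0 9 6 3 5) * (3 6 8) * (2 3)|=6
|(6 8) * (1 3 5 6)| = 5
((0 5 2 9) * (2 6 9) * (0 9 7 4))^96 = (9)(0 5 6 7 4)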